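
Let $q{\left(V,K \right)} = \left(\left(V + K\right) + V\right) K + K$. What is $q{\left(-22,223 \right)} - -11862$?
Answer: $52002$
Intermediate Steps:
$q{\left(V,K \right)} = K + K \left(K + 2 V\right)$ ($q{\left(V,K \right)} = \left(\left(K + V\right) + V\right) K + K = \left(K + 2 V\right) K + K = K \left(K + 2 V\right) + K = K + K \left(K + 2 V\right)$)
$q{\left(-22,223 \right)} - -11862 = 223 \left(1 + 223 + 2 \left(-22\right)\right) - -11862 = 223 \left(1 + 223 - 44\right) + 11862 = 223 \cdot 180 + 11862 = 40140 + 11862 = 52002$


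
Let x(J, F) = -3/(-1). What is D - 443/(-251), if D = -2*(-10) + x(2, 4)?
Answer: 6216/251 ≈ 24.765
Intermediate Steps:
x(J, F) = 3 (x(J, F) = -3*(-1) = 3)
D = 23 (D = -2*(-10) + 3 = 20 + 3 = 23)
D - 443/(-251) = 23 - 443/(-251) = 23 - 443*(-1)/251 = 23 - 1*(-443/251) = 23 + 443/251 = 6216/251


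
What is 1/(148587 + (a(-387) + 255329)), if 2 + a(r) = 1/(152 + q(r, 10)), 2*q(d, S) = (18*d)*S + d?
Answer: 69743/28170174100 ≈ 2.4758e-6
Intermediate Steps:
q(d, S) = d/2 + 9*S*d (q(d, S) = ((18*d)*S + d)/2 = (18*S*d + d)/2 = (d + 18*S*d)/2 = d/2 + 9*S*d)
a(r) = -2 + 1/(152 + 181*r/2) (a(r) = -2 + 1/(152 + r*(1 + 18*10)/2) = -2 + 1/(152 + r*(1 + 180)/2) = -2 + 1/(152 + (½)*r*181) = -2 + 1/(152 + 181*r/2))
1/(148587 + (a(-387) + 255329)) = 1/(148587 + (2*(-303 - 181*(-387))/(304 + 181*(-387)) + 255329)) = 1/(148587 + (2*(-303 + 70047)/(304 - 70047) + 255329)) = 1/(148587 + (2*69744/(-69743) + 255329)) = 1/(148587 + (2*(-1/69743)*69744 + 255329)) = 1/(148587 + (-139488/69743 + 255329)) = 1/(148587 + 17807270959/69743) = 1/(28170174100/69743) = 69743/28170174100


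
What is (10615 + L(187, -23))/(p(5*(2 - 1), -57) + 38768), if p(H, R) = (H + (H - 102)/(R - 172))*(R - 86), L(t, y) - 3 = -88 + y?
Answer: 2406103/8700266 ≈ 0.27656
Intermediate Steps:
L(t, y) = -85 + y (L(t, y) = 3 + (-88 + y) = -85 + y)
p(H, R) = (-86 + R)*(H + (-102 + H)/(-172 + R)) (p(H, R) = (H + (-102 + H)/(-172 + R))*(-86 + R) = (-86 + R)*(H + (-102 + H)/(-172 + R)))
(10615 + L(187, -23))/(p(5*(2 - 1), -57) + 38768) = (10615 + (-85 - 23))/((8772 - 102*(-57) + 14706*(5*(2 - 1)) + (5*(2 - 1))*(-57)**2 - 257*5*(2 - 1)*(-57))/(-172 - 57) + 38768) = (10615 - 108)/((8772 + 5814 + 14706*(5*1) + (5*1)*3249 - 257*5*1*(-57))/(-229) + 38768) = 10507/(-(8772 + 5814 + 14706*5 + 5*3249 - 257*5*(-57))/229 + 38768) = 10507/(-(8772 + 5814 + 73530 + 16245 + 73245)/229 + 38768) = 10507/(-1/229*177606 + 38768) = 10507/(-177606/229 + 38768) = 10507/(8700266/229) = 10507*(229/8700266) = 2406103/8700266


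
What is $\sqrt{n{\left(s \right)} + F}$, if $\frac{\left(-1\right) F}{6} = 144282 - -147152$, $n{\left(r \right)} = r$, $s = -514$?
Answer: $i \sqrt{1749118} \approx 1322.5 i$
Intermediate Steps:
$F = -1748604$ ($F = - 6 \left(144282 - -147152\right) = - 6 \left(144282 + 147152\right) = \left(-6\right) 291434 = -1748604$)
$\sqrt{n{\left(s \right)} + F} = \sqrt{-514 - 1748604} = \sqrt{-1749118} = i \sqrt{1749118}$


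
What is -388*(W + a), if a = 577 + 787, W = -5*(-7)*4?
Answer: -583552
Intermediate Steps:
W = 140 (W = 35*4 = 140)
a = 1364
-388*(W + a) = -388*(140 + 1364) = -388*1504 = -583552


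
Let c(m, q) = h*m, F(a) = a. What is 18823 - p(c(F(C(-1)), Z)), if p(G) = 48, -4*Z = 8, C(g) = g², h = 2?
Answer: 18775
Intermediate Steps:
Z = -2 (Z = -¼*8 = -2)
c(m, q) = 2*m
18823 - p(c(F(C(-1)), Z)) = 18823 - 1*48 = 18823 - 48 = 18775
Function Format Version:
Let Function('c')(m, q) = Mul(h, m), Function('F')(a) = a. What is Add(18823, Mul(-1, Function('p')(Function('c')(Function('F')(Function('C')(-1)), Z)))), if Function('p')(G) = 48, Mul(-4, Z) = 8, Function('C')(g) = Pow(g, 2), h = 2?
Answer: 18775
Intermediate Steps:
Z = -2 (Z = Mul(Rational(-1, 4), 8) = -2)
Function('c')(m, q) = Mul(2, m)
Add(18823, Mul(-1, Function('p')(Function('c')(Function('F')(Function('C')(-1)), Z)))) = Add(18823, Mul(-1, 48)) = Add(18823, -48) = 18775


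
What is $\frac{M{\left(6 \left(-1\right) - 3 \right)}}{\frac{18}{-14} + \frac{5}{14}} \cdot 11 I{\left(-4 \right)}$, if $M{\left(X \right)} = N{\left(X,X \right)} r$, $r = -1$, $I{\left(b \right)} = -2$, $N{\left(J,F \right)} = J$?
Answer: $\frac{2772}{13} \approx 213.23$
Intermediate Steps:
$M{\left(X \right)} = - X$ ($M{\left(X \right)} = X \left(-1\right) = - X$)
$\frac{M{\left(6 \left(-1\right) - 3 \right)}}{\frac{18}{-14} + \frac{5}{14}} \cdot 11 I{\left(-4 \right)} = \frac{\left(-1\right) \left(6 \left(-1\right) - 3\right)}{\frac{18}{-14} + \frac{5}{14}} \cdot 11 \left(-2\right) = \frac{\left(-1\right) \left(-6 - 3\right)}{18 \left(- \frac{1}{14}\right) + 5 \cdot \frac{1}{14}} \cdot 11 \left(-2\right) = \frac{\left(-1\right) \left(-9\right)}{- \frac{9}{7} + \frac{5}{14}} \cdot 11 \left(-2\right) = \frac{9}{- \frac{13}{14}} \cdot 11 \left(-2\right) = 9 \left(- \frac{14}{13}\right) 11 \left(-2\right) = \left(- \frac{126}{13}\right) 11 \left(-2\right) = \left(- \frac{1386}{13}\right) \left(-2\right) = \frac{2772}{13}$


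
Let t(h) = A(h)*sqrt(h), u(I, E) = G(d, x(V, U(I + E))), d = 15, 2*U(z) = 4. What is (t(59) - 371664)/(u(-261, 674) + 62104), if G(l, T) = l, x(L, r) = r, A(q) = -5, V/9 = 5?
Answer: -371664/62119 - 5*sqrt(59)/62119 ≈ -5.9837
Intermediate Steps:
V = 45 (V = 9*5 = 45)
U(z) = 2 (U(z) = (1/2)*4 = 2)
u(I, E) = 15
t(h) = -5*sqrt(h)
(t(59) - 371664)/(u(-261, 674) + 62104) = (-5*sqrt(59) - 371664)/(15 + 62104) = (-371664 - 5*sqrt(59))/62119 = (-371664 - 5*sqrt(59))*(1/62119) = -371664/62119 - 5*sqrt(59)/62119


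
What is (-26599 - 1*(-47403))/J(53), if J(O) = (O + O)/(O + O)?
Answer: 20804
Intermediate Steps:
J(O) = 1 (J(O) = (2*O)/((2*O)) = (2*O)*(1/(2*O)) = 1)
(-26599 - 1*(-47403))/J(53) = (-26599 - 1*(-47403))/1 = (-26599 + 47403)*1 = 20804*1 = 20804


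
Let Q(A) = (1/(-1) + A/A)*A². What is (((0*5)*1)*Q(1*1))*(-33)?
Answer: 0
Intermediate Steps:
Q(A) = 0 (Q(A) = (1*(-1) + 1)*A² = (-1 + 1)*A² = 0*A² = 0)
(((0*5)*1)*Q(1*1))*(-33) = (((0*5)*1)*0)*(-33) = ((0*1)*0)*(-33) = (0*0)*(-33) = 0*(-33) = 0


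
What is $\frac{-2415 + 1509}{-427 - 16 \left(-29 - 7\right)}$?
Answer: $- \frac{906}{149} \approx -6.0805$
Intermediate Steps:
$\frac{-2415 + 1509}{-427 - 16 \left(-29 - 7\right)} = - \frac{906}{-427 - -576} = - \frac{906}{-427 + 576} = - \frac{906}{149}$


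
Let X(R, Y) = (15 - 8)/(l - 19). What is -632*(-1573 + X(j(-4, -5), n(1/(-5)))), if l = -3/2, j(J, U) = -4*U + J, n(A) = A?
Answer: 40768424/41 ≈ 9.9435e+5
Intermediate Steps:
j(J, U) = J - 4*U
l = -3/2 (l = -3*½ = -3/2 ≈ -1.5000)
X(R, Y) = -14/41 (X(R, Y) = (15 - 8)/(-3/2 - 19) = 7/(-41/2) = 7*(-2/41) = -14/41)
-632*(-1573 + X(j(-4, -5), n(1/(-5)))) = -632*(-1573 - 14/41) = -632*(-64507/41) = 40768424/41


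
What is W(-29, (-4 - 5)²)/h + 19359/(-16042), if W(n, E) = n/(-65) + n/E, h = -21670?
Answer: -6534689701/5415007950 ≈ -1.2068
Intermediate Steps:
W(n, E) = -n/65 + n/E (W(n, E) = n*(-1/65) + n/E = -n/65 + n/E)
W(-29, (-4 - 5)²)/h + 19359/(-16042) = (-1/65*(-29) - 29/(-4 - 5)²)/(-21670) + 19359/(-16042) = (29/65 - 29/((-9)²))*(-1/21670) + 19359*(-1/16042) = (29/65 - 29/81)*(-1/21670) - 19359/16042 = (464/5265)*(-1/21670) - 19359/16042 = -232/57046275 - 19359/16042 = -6534689701/5415007950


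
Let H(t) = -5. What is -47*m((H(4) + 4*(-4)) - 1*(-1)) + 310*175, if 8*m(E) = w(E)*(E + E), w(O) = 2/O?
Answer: 108453/2 ≈ 54227.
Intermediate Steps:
m(E) = ½ (m(E) = ((2/E)*(E + E))/8 = ((2/E)*(2*E))/8 = (⅛)*4 = ½)
-47*m((H(4) + 4*(-4)) - 1*(-1)) + 310*175 = -47*½ + 310*175 = -47/2 + 54250 = 108453/2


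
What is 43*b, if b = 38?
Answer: 1634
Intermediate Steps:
43*b = 43*38 = 1634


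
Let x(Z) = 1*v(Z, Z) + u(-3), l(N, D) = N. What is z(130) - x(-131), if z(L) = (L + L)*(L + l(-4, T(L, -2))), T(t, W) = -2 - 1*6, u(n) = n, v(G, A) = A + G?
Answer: 33025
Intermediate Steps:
T(t, W) = -8 (T(t, W) = -2 - 6 = -8)
x(Z) = -3 + 2*Z (x(Z) = 1*(Z + Z) - 3 = 1*(2*Z) - 3 = 2*Z - 3 = -3 + 2*Z)
z(L) = 2*L*(-4 + L) (z(L) = (L + L)*(L - 4) = (2*L)*(-4 + L) = 2*L*(-4 + L))
z(130) - x(-131) = 2*130*(-4 + 130) - (-3 + 2*(-131)) = 2*130*126 - (-3 - 262) = 32760 - 1*(-265) = 32760 + 265 = 33025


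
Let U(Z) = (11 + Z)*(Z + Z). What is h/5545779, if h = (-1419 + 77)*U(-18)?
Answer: -112728/1848593 ≈ -0.060980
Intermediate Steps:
U(Z) = 2*Z*(11 + Z) (U(Z) = (11 + Z)*(2*Z) = 2*Z*(11 + Z))
h = -338184 (h = (-1419 + 77)*(2*(-18)*(11 - 18)) = -2684*(-18)*(-7) = -1342*252 = -338184)
h/5545779 = -338184/5545779 = -338184*1/5545779 = -112728/1848593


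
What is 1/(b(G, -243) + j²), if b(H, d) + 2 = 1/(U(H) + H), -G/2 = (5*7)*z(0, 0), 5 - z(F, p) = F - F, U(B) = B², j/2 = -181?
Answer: 122150/16006780301 ≈ 7.6311e-6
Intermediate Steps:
j = -362 (j = 2*(-181) = -362)
z(F, p) = 5 (z(F, p) = 5 - (F - F) = 5 - 1*0 = 5 + 0 = 5)
G = -350 (G = -2*5*7*5 = -70*5 = -2*175 = -350)
b(H, d) = -2 + 1/(H + H²) (b(H, d) = -2 + 1/(H² + H) = -2 + 1/(H + H²))
1/(b(G, -243) + j²) = 1/((1 - 2*(-350) - 2*(-350)²)/((-350)*(1 - 350)) + (-362)²) = 1/(-1/350*(1 + 700 - 2*122500)/(-349) + 131044) = 1/(-1/350*(-1/349)*(1 + 700 - 245000) + 131044) = 1/(-1/350*(-1/349)*(-244299) + 131044) = 1/(-244299/122150 + 131044) = 1/(16006780301/122150) = 122150/16006780301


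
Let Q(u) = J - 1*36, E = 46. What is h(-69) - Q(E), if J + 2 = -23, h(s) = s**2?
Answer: 4822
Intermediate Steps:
J = -25 (J = -2 - 23 = -25)
Q(u) = -61 (Q(u) = -25 - 1*36 = -25 - 36 = -61)
h(-69) - Q(E) = (-69)**2 - 1*(-61) = 4761 + 61 = 4822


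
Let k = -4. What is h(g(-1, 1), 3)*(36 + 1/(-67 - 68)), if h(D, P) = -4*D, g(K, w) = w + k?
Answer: 19436/45 ≈ 431.91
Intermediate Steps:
g(K, w) = -4 + w (g(K, w) = w - 4 = -4 + w)
h(g(-1, 1), 3)*(36 + 1/(-67 - 68)) = (-4*(-4 + 1))*(36 + 1/(-67 - 68)) = (-4*(-3))*(36 + 1/(-135)) = 12*(36 - 1/135) = 12*(4859/135) = 19436/45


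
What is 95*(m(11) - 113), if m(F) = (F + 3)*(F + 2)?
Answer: 6555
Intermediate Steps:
m(F) = (2 + F)*(3 + F) (m(F) = (3 + F)*(2 + F) = (2 + F)*(3 + F))
95*(m(11) - 113) = 95*((6 + 11² + 5*11) - 113) = 95*((6 + 121 + 55) - 113) = 95*(182 - 113) = 95*69 = 6555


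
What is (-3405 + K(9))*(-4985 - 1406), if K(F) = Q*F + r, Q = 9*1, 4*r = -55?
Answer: 85326241/4 ≈ 2.1332e+7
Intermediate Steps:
r = -55/4 (r = (1/4)*(-55) = -55/4 ≈ -13.750)
Q = 9
K(F) = -55/4 + 9*F (K(F) = 9*F - 55/4 = -55/4 + 9*F)
(-3405 + K(9))*(-4985 - 1406) = (-3405 + (-55/4 + 9*9))*(-4985 - 1406) = (-3405 + (-55/4 + 81))*(-6391) = (-3405 + 269/4)*(-6391) = -13351/4*(-6391) = 85326241/4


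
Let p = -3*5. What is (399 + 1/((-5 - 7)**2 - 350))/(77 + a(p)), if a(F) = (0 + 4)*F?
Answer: 82193/3502 ≈ 23.470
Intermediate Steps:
p = -15
a(F) = 4*F
(399 + 1/((-5 - 7)**2 - 350))/(77 + a(p)) = (399 + 1/((-5 - 7)**2 - 350))/(77 + 4*(-15)) = (399 + 1/((-12)**2 - 350))/(77 - 60) = (399 + 1/(144 - 350))/17 = (399 + 1/(-206))*(1/17) = (399 - 1/206)*(1/17) = (82193/206)*(1/17) = 82193/3502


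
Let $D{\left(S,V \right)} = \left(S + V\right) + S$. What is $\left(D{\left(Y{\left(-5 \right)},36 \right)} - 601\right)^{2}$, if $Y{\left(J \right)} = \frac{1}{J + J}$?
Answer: $\frac{7986276}{25} \approx 3.1945 \cdot 10^{5}$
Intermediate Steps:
$Y{\left(J \right)} = \frac{1}{2 J}$
$D{\left(S,V \right)} = V + 2 S$
$\left(D{\left(Y{\left(-5 \right)},36 \right)} - 601\right)^{2} = \left(\left(36 + 2 \frac{1}{2 \left(-5\right)}\right) - 601\right)^{2} = \left(\left(36 + 2 \cdot \frac{1}{2} \left(- \frac{1}{5}\right)\right) - 601\right)^{2} = \left(\left(36 + 2 \left(- \frac{1}{10}\right)\right) - 601\right)^{2} = \left(\left(36 - \frac{1}{5}\right) - 601\right)^{2} = \left(\frac{179}{5} - 601\right)^{2} = \left(- \frac{2826}{5}\right)^{2} = \frac{7986276}{25}$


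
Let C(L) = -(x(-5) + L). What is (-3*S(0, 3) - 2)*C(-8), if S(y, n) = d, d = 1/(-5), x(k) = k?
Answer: -91/5 ≈ -18.200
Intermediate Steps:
d = -⅕ ≈ -0.20000
S(y, n) = -⅕
C(L) = 5 - L (C(L) = -(-5 + L) = 5 - L)
(-3*S(0, 3) - 2)*C(-8) = (-3*(-⅕) - 2)*(5 - 1*(-8)) = (⅗ - 2)*(5 + 8) = -7/5*13 = -91/5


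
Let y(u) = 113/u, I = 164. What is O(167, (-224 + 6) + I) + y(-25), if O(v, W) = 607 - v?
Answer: 10887/25 ≈ 435.48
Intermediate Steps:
O(167, (-224 + 6) + I) + y(-25) = (607 - 1*167) + 113/(-25) = (607 - 167) + 113*(-1/25) = 440 - 113/25 = 10887/25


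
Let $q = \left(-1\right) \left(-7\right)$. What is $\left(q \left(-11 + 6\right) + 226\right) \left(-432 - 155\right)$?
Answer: $-112117$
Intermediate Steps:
$q = 7$
$\left(q \left(-11 + 6\right) + 226\right) \left(-432 - 155\right) = \left(7 \left(-11 + 6\right) + 226\right) \left(-432 - 155\right) = \left(7 \left(-5\right) + 226\right) \left(-587\right) = \left(-35 + 226\right) \left(-587\right) = 191 \left(-587\right) = -112117$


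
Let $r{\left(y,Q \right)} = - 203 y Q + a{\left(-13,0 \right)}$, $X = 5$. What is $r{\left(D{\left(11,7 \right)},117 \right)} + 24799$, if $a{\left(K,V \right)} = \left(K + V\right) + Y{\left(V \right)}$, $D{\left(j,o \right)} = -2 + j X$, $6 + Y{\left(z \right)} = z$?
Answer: $-1234023$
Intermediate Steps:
$Y{\left(z \right)} = -6 + z$
$D{\left(j,o \right)} = -2 + 5 j$ ($D{\left(j,o \right)} = -2 + j 5 = -2 + 5 j$)
$a{\left(K,V \right)} = -6 + K + 2 V$ ($a{\left(K,V \right)} = \left(K + V\right) + \left(-6 + V\right) = -6 + K + 2 V$)
$r{\left(y,Q \right)} = -19 - 203 Q y$ ($r{\left(y,Q \right)} = - 203 y Q - 19 = - 203 Q y - 19 = -19 - 203 Q y$)
$r{\left(D{\left(11,7 \right)},117 \right)} + 24799 = \left(-19 - 23751 \left(-2 + 5 \cdot 11\right)\right) + 24799 = \left(-19 - 23751 \left(-2 + 55\right)\right) + 24799 = \left(-19 - 23751 \cdot 53\right) + 24799 = \left(-19 - 1258803\right) + 24799 = -1258822 + 24799 = -1234023$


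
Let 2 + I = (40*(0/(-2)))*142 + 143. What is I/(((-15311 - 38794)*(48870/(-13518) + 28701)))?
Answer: -35297/388685558760 ≈ -9.0811e-8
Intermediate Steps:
I = 141 (I = -2 + ((40*(0/(-2)))*142 + 143) = -2 + ((40*(0*(-½)))*142 + 143) = -2 + ((40*0)*142 + 143) = -2 + (0*142 + 143) = -2 + (0 + 143) = -2 + 143 = 141)
I/(((-15311 - 38794)*(48870/(-13518) + 28701))) = 141/(((-15311 - 38794)*(48870/(-13518) + 28701))) = 141/((-54105*(48870*(-1/13518) + 28701))) = 141/((-54105*(-2715/751 + 28701))) = 141/((-54105*21551736/751)) = 141/(-1166056676280/751) = 141*(-751/1166056676280) = -35297/388685558760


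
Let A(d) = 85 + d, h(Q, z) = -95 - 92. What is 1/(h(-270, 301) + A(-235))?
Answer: -1/337 ≈ -0.0029674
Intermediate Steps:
h(Q, z) = -187
1/(h(-270, 301) + A(-235)) = 1/(-187 + (85 - 235)) = 1/(-187 - 150) = 1/(-337) = -1/337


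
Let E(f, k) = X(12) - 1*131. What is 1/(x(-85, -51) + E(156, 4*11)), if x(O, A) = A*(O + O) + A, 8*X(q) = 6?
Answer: 4/33955 ≈ 0.00011780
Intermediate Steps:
X(q) = ¾ (X(q) = (⅛)*6 = ¾)
E(f, k) = -521/4 (E(f, k) = ¾ - 1*131 = ¾ - 131 = -521/4)
x(O, A) = A + 2*A*O (x(O, A) = A*(2*O) + A = 2*A*O + A = A + 2*A*O)
1/(x(-85, -51) + E(156, 4*11)) = 1/(-51*(1 + 2*(-85)) - 521/4) = 1/(-51*(1 - 170) - 521/4) = 1/(-51*(-169) - 521/4) = 1/(8619 - 521/4) = 1/(33955/4) = 4/33955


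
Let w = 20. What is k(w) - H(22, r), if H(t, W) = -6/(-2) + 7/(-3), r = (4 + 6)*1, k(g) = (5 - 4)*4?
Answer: 10/3 ≈ 3.3333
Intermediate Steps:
k(g) = 4 (k(g) = 1*4 = 4)
r = 10 (r = 10*1 = 10)
H(t, W) = ⅔ (H(t, W) = -6*(-½) + 7*(-⅓) = 3 - 7/3 = ⅔)
k(w) - H(22, r) = 4 - 1*⅔ = 4 - ⅔ = 10/3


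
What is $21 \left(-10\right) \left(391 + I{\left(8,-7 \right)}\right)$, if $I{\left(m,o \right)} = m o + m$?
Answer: $-72030$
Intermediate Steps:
$I{\left(m,o \right)} = m + m o$
$21 \left(-10\right) \left(391 + I{\left(8,-7 \right)}\right) = 21 \left(-10\right) \left(391 + 8 \left(1 - 7\right)\right) = - 210 \left(391 + 8 \left(-6\right)\right) = - 210 \left(391 - 48\right) = \left(-210\right) 343 = -72030$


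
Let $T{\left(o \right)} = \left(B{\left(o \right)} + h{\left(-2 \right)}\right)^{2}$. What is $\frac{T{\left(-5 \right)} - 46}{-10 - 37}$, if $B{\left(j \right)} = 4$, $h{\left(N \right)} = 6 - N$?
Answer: $- \frac{98}{47} \approx -2.0851$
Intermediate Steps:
$T{\left(o \right)} = 144$ ($T{\left(o \right)} = \left(4 + \left(6 - -2\right)\right)^{2} = \left(4 + \left(6 + 2\right)\right)^{2} = \left(4 + 8\right)^{2} = 12^{2} = 144$)
$\frac{T{\left(-5 \right)} - 46}{-10 - 37} = \frac{144 - 46}{-10 - 37} = \frac{1}{-47} \cdot 98 = \left(- \frac{1}{47}\right) 98 = - \frac{98}{47}$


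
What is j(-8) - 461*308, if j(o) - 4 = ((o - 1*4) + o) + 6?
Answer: -141998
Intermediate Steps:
j(o) = 6 + 2*o (j(o) = 4 + (((o - 1*4) + o) + 6) = 4 + (((o - 4) + o) + 6) = 4 + (((-4 + o) + o) + 6) = 4 + ((-4 + 2*o) + 6) = 4 + (2 + 2*o) = 6 + 2*o)
j(-8) - 461*308 = (6 + 2*(-8)) - 461*308 = (6 - 16) - 141988 = -10 - 141988 = -141998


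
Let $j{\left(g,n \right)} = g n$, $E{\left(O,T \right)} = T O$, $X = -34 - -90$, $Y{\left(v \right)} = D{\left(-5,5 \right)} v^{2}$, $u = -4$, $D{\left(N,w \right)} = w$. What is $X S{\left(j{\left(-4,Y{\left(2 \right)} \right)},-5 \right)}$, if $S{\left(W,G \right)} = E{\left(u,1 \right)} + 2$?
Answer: $-112$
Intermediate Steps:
$Y{\left(v \right)} = 5 v^{2}$
$X = 56$ ($X = -34 + 90 = 56$)
$E{\left(O,T \right)} = O T$
$S{\left(W,G \right)} = -2$ ($S{\left(W,G \right)} = \left(-4\right) 1 + 2 = -4 + 2 = -2$)
$X S{\left(j{\left(-4,Y{\left(2 \right)} \right)},-5 \right)} = 56 \left(-2\right) = -112$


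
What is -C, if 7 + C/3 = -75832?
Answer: 227517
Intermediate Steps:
C = -227517 (C = -21 + 3*(-75832) = -21 - 227496 = -227517)
-C = -1*(-227517) = 227517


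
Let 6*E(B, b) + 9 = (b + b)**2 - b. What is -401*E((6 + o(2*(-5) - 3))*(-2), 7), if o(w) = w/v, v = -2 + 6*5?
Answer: -12030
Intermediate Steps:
v = 28 (v = -2 + 30 = 28)
o(w) = w/28
E(B, b) = -3/2 - b/6 + 2*b**2/3 (E(B, b) = -3/2 + ((b + b)**2 - b)/6 = -3/2 + ((2*b)**2 - b)/6 = -3/2 + (4*b**2 - b)/6 = -3/2 + (-b + 4*b**2)/6 = -3/2 + (-b/6 + 2*b**2/3) = -3/2 - b/6 + 2*b**2/3)
-401*E((6 + o(2*(-5) - 3))*(-2), 7) = -401*(-3/2 - 1/6*7 + (2/3)*7**2) = -401*(-3/2 - 7/6 + (2/3)*49) = -401*(-3/2 - 7/6 + 98/3) = -401*30 = -12030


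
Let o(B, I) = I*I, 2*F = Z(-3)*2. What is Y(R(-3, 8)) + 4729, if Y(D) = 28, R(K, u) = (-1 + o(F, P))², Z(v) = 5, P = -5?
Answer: 4757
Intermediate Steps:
F = 5 (F = (5*2)/2 = (½)*10 = 5)
o(B, I) = I²
R(K, u) = 576 (R(K, u) = (-1 + (-5)²)² = (-1 + 25)² = 24² = 576)
Y(R(-3, 8)) + 4729 = 28 + 4729 = 4757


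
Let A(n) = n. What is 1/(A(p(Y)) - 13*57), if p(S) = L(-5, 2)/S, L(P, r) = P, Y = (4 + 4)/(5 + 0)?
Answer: -8/5953 ≈ -0.0013439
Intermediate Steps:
Y = 8/5 ≈ 1.6000
p(S) = -5/S
1/(A(p(Y)) - 13*57) = 1/(-5/8/5 - 13*57) = 1/(-5*5/8 - 741) = 1/(-25/8 - 741) = 1/(-5953/8) = -8/5953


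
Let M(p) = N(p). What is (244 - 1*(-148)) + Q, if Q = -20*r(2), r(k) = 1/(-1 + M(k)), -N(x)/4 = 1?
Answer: 396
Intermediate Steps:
N(x) = -4 (N(x) = -4*1 = -4)
M(p) = -4
r(k) = -⅕ (r(k) = 1/(-1 - 4) = 1/(-5) = -⅕)
Q = 4 (Q = -20*(-⅕) = 4)
(244 - 1*(-148)) + Q = (244 - 1*(-148)) + 4 = (244 + 148) + 4 = 392 + 4 = 396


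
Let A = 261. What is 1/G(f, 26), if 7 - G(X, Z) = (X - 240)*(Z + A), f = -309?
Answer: 1/157570 ≈ 6.3464e-6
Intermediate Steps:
G(X, Z) = 7 - (-240 + X)*(261 + Z) (G(X, Z) = 7 - (X - 240)*(Z + 261) = 7 - (-240 + X)*(261 + Z))
1/G(f, 26) = 1/(62647 - 261*(-309) + 240*26 - 1*(-309)*26) = 1/(62647 + 80649 + 6240 + 8034) = 1/157570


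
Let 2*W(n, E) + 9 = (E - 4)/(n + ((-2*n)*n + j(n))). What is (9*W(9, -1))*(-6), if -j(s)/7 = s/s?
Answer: 7749/32 ≈ 242.16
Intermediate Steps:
j(s) = -7 (j(s) = -7*s/s = -7*1 = -7)
W(n, E) = -9/2 + (-4 + E)/(2*(-7 + n - 2*n²)) (W(n, E) = -9/2 + ((E - 4)/(n + ((-2*n)*n - 7)))/2 = -9/2 + ((-4 + E)/(n + (-2*n² - 7)))/2 = -9/2 + ((-4 + E)/(n + (-7 - 2*n²)))/2 = -9/2 + ((-4 + E)/(-7 + n - 2*n²))/2 = -9/2 + (-4 + E)/(2*(-7 + n - 2*n²)))
(9*W(9, -1))*(-6) = (9*((-59 - 1*(-1) - 18*9² + 9*9)/(2*(7 - 1*9 + 2*9²))))*(-6) = (9*((-59 + 1 - 18*81 + 81)/(2*(7 - 9 + 2*81))))*(-6) = (9*((-59 + 1 - 1458 + 81)/(2*(7 - 9 + 162))))*(-6) = (9*((½)*(-1435)/160))*(-6) = (9*((½)*(1/160)*(-1435)))*(-6) = (9*(-287/64))*(-6) = -2583/64*(-6) = 7749/32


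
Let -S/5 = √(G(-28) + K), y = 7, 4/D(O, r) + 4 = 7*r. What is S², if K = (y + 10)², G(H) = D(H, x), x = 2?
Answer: 7235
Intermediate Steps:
D(O, r) = 4/(-4 + 7*r)
G(H) = ⅖ (G(H) = 4/(-4 + 7*2) = 4/(-4 + 14) = 4/10 = 4*(⅒) = ⅖)
K = 289 (K = (7 + 10)² = 17² = 289)
S = -√7235 (S = -5*√(⅖ + 289) = -√7235 ≈ -85.059)
S² = (-√7235)² = 7235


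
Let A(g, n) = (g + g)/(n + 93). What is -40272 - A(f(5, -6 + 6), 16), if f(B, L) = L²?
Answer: -40272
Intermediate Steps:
A(g, n) = 2*g/(93 + n) (A(g, n) = (2*g)/(93 + n) = 2*g/(93 + n))
-40272 - A(f(5, -6 + 6), 16) = -40272 - 2*(-6 + 6)²/(93 + 16) = -40272 - 2*0²/109 = -40272 - 2*0/109 = -40272 - 1*0 = -40272 + 0 = -40272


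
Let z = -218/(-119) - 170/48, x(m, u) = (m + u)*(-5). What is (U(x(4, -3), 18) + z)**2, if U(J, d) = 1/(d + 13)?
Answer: 22057299289/7838623296 ≈ 2.8139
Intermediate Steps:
x(m, u) = -5*m - 5*u
z = -4883/2856 (z = -218*(-1/119) - 170*1/48 = 218/119 - 85/24 = -4883/2856 ≈ -1.7097)
U(J, d) = 1/(13 + d)
(U(x(4, -3), 18) + z)**2 = (1/(13 + 18) - 4883/2856)**2 = (1/31 - 4883/2856)**2 = (-148517/88536)**2 = 22057299289/7838623296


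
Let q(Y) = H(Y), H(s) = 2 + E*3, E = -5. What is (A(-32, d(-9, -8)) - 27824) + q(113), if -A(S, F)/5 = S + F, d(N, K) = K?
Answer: -27637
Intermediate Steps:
A(S, F) = -5*F - 5*S (A(S, F) = -5*(S + F) = -5*(F + S) = -5*F - 5*S)
H(s) = -13 (H(s) = 2 - 5*3 = 2 - 15 = -13)
q(Y) = -13
(A(-32, d(-9, -8)) - 27824) + q(113) = ((-5*(-8) - 5*(-32)) - 27824) - 13 = ((40 + 160) - 27824) - 13 = (200 - 27824) - 13 = -27624 - 13 = -27637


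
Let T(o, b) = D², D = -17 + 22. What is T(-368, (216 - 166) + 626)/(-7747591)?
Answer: -25/7747591 ≈ -3.2268e-6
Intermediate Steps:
D = 5
T(o, b) = 25 (T(o, b) = 5² = 25)
T(-368, (216 - 166) + 626)/(-7747591) = 25/(-7747591) = 25*(-1/7747591) = -25/7747591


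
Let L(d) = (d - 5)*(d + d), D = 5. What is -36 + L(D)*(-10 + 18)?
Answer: -36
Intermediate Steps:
L(d) = 2*d*(-5 + d) (L(d) = (-5 + d)*(2*d) = 2*d*(-5 + d))
-36 + L(D)*(-10 + 18) = -36 + (2*5*(-5 + 5))*(-10 + 18) = -36 + (2*5*0)*8 = -36 + 0*8 = -36 + 0 = -36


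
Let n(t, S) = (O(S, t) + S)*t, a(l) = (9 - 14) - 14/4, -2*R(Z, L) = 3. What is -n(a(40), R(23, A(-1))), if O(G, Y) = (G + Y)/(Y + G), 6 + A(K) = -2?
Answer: -17/4 ≈ -4.2500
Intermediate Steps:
A(K) = -8 (A(K) = -6 - 2 = -8)
O(G, Y) = 1 (O(G, Y) = (G + Y)/(G + Y) = 1)
R(Z, L) = -3/2 (R(Z, L) = -½*3 = -3/2)
a(l) = -17/2 (a(l) = -5 - 14*¼ = -5 - 7/2 = -17/2)
n(t, S) = t*(1 + S) (n(t, S) = (1 + S)*t = t*(1 + S))
-n(a(40), R(23, A(-1))) = -(-17)*(1 - 3/2)/2 = -(-17)*(-1)/(2*2) = -1*17/4 = -17/4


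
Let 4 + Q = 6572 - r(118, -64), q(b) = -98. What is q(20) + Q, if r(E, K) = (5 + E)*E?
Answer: -8044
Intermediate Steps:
r(E, K) = E*(5 + E)
Q = -7946 (Q = -4 + (6572 - 118*(5 + 118)) = -4 + (6572 - 118*123) = -4 + (6572 - 1*14514) = -4 + (6572 - 14514) = -4 - 7942 = -7946)
q(20) + Q = -98 - 7946 = -8044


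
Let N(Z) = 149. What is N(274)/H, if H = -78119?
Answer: -149/78119 ≈ -0.0019073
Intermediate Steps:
N(274)/H = 149/(-78119) = 149*(-1/78119) = -149/78119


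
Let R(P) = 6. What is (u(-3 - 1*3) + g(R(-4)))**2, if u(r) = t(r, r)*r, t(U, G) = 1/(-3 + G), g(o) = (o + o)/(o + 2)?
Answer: 169/36 ≈ 4.6944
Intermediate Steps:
g(o) = 2*o/(2 + o) (g(o) = (2*o)/(2 + o) = 2*o/(2 + o))
u(r) = r/(-3 + r)
(u(-3 - 1*3) + g(R(-4)))**2 = ((-3 - 1*3)/(-3 + (-3 - 1*3)) + 2*6/(2 + 6))**2 = ((-3 - 3)/(-3 + (-3 - 3)) + 2*6/8)**2 = (-6/(-3 - 6) + 2*6*(1/8))**2 = (-6/(-9) + 3/2)**2 = (-6*(-1/9) + 3/2)**2 = (2/3 + 3/2)**2 = (13/6)**2 = 169/36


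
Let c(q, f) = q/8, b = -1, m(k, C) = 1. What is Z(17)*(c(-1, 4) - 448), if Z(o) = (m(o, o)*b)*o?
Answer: 60945/8 ≈ 7618.1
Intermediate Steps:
Z(o) = -o (Z(o) = (1*(-1))*o = -o)
c(q, f) = q/8 (c(q, f) = q*(1/8) = q/8)
Z(17)*(c(-1, 4) - 448) = (-1*17)*((1/8)*(-1) - 448) = -17*(-1/8 - 448) = -17*(-3585/8) = 60945/8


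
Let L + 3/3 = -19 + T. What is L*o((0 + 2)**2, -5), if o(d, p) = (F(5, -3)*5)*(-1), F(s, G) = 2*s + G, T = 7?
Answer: 455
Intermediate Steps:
F(s, G) = G + 2*s
o(d, p) = -35 (o(d, p) = ((-3 + 2*5)*5)*(-1) = ((-3 + 10)*5)*(-1) = (7*5)*(-1) = 35*(-1) = -35)
L = -13 (L = -1 + (-19 + 7) = -1 - 12 = -13)
L*o((0 + 2)**2, -5) = -13*(-35) = 455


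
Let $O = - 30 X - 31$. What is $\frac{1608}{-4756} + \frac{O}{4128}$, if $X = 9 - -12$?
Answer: $- \frac{2445385}{4908192} \approx -0.49823$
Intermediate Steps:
$X = 21$ ($X = 9 + 12 = 21$)
$O = -661$ ($O = \left(-30\right) 21 - 31 = -630 - 31 = -661$)
$\frac{1608}{-4756} + \frac{O}{4128} = \frac{1608}{-4756} - \frac{661}{4128} = 1608 \left(- \frac{1}{4756}\right) - \frac{661}{4128} = - \frac{402}{1189} - \frac{661}{4128} = - \frac{2445385}{4908192}$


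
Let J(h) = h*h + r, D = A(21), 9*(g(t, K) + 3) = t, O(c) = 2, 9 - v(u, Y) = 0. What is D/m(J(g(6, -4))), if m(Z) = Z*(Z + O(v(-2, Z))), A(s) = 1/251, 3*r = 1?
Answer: 81/913640 ≈ 8.8656e-5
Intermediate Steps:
r = ⅓ (r = (⅓)*1 = ⅓ ≈ 0.33333)
v(u, Y) = 9 (v(u, Y) = 9 - 1*0 = 9 + 0 = 9)
A(s) = 1/251
g(t, K) = -3 + t/9
D = 1/251 ≈ 0.0039841
J(h) = ⅓ + h² (J(h) = h*h + ⅓ = h² + ⅓ = ⅓ + h²)
m(Z) = Z*(2 + Z) (m(Z) = Z*(Z + 2) = Z*(2 + Z))
D/m(J(g(6, -4))) = 1/(251*(((⅓ + (-3 + (⅑)*6)²)*(2 + (⅓ + (-3 + (⅑)*6)²))))) = 1/(251*(((⅓ + (-3 + ⅔)²)*(2 + (⅓ + (-3 + ⅔)²))))) = 1/(251*(((⅓ + (-7/3)²)*(2 + (⅓ + (-7/3)²))))) = 1/(251*(((⅓ + 49/9)*(2 + (⅓ + 49/9))))) = 1/(251*((52*(2 + 52/9)/9))) = 1/(251*(((52/9)*(70/9)))) = 1/(251*(3640/81)) = (1/251)*(81/3640) = 81/913640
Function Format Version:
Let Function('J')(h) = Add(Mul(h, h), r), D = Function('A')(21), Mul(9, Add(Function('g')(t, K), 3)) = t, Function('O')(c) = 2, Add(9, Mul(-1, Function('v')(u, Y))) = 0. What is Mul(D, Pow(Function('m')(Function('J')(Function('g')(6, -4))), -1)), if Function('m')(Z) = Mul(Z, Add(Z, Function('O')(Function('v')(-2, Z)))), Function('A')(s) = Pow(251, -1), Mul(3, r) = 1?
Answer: Rational(81, 913640) ≈ 8.8656e-5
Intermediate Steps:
r = Rational(1, 3) (r = Mul(Rational(1, 3), 1) = Rational(1, 3) ≈ 0.33333)
Function('v')(u, Y) = 9 (Function('v')(u, Y) = Add(9, Mul(-1, 0)) = Add(9, 0) = 9)
Function('A')(s) = Rational(1, 251)
Function('g')(t, K) = Add(-3, Mul(Rational(1, 9), t))
D = Rational(1, 251) ≈ 0.0039841
Function('J')(h) = Add(Rational(1, 3), Pow(h, 2)) (Function('J')(h) = Add(Mul(h, h), Rational(1, 3)) = Add(Pow(h, 2), Rational(1, 3)) = Add(Rational(1, 3), Pow(h, 2)))
Function('m')(Z) = Mul(Z, Add(2, Z)) (Function('m')(Z) = Mul(Z, Add(Z, 2)) = Mul(Z, Add(2, Z)))
Mul(D, Pow(Function('m')(Function('J')(Function('g')(6, -4))), -1)) = Mul(Rational(1, 251), Pow(Mul(Add(Rational(1, 3), Pow(Add(-3, Mul(Rational(1, 9), 6)), 2)), Add(2, Add(Rational(1, 3), Pow(Add(-3, Mul(Rational(1, 9), 6)), 2)))), -1)) = Mul(Rational(1, 251), Pow(Mul(Add(Rational(1, 3), Pow(Add(-3, Rational(2, 3)), 2)), Add(2, Add(Rational(1, 3), Pow(Add(-3, Rational(2, 3)), 2)))), -1)) = Mul(Rational(1, 251), Pow(Mul(Add(Rational(1, 3), Pow(Rational(-7, 3), 2)), Add(2, Add(Rational(1, 3), Pow(Rational(-7, 3), 2)))), -1)) = Mul(Rational(1, 251), Pow(Mul(Add(Rational(1, 3), Rational(49, 9)), Add(2, Add(Rational(1, 3), Rational(49, 9)))), -1)) = Mul(Rational(1, 251), Pow(Mul(Rational(52, 9), Add(2, Rational(52, 9))), -1)) = Mul(Rational(1, 251), Pow(Mul(Rational(52, 9), Rational(70, 9)), -1)) = Mul(Rational(1, 251), Pow(Rational(3640, 81), -1)) = Mul(Rational(1, 251), Rational(81, 3640)) = Rational(81, 913640)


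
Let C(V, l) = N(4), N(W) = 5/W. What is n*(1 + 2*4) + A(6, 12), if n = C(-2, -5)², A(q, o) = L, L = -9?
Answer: 81/16 ≈ 5.0625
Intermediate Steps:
A(q, o) = -9
C(V, l) = 5/4
n = 25/16 (n = (5/4)² = 25/16 ≈ 1.5625)
n*(1 + 2*4) + A(6, 12) = 25*(1 + 2*4)/16 - 9 = 25*(1 + 8)/16 - 9 = (25/16)*9 - 9 = 225/16 - 9 = 81/16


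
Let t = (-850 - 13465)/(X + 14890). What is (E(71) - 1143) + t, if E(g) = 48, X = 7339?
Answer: -24355070/22229 ≈ -1095.6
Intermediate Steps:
t = -14315/22229 (t = (-850 - 13465)/(7339 + 14890) = -14315/22229 ≈ -0.64398)
(E(71) - 1143) + t = (48 - 1143) - 14315/22229 = -1095 - 14315/22229 = -24355070/22229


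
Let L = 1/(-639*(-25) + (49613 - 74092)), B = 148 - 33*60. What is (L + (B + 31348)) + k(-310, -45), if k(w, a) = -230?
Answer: 249048143/8504 ≈ 29286.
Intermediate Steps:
B = -1832 (B = 148 - 1980 = -1832)
L = -1/8504 (L = 1/(15975 - 24479) = 1/(-8504) = -1/8504 ≈ -0.00011759)
(L + (B + 31348)) + k(-310, -45) = (-1/8504 + (-1832 + 31348)) - 230 = (-1/8504 + 29516) - 230 = 251004063/8504 - 230 = 249048143/8504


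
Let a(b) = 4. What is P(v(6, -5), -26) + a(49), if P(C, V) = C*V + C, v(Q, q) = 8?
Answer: -196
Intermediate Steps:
P(C, V) = C + C*V
P(v(6, -5), -26) + a(49) = 8*(1 - 26) + 4 = 8*(-25) + 4 = -200 + 4 = -196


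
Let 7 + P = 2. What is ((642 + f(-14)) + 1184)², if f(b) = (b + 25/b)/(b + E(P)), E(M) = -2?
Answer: 167481470025/50176 ≈ 3.3379e+6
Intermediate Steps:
P = -5 (P = -7 + 2 = -5)
f(b) = (b + 25/b)/(-2 + b) (f(b) = (b + 25/b)/(b - 2) = (b + 25/b)/(-2 + b))
((642 + f(-14)) + 1184)² = ((642 + (25 + (-14)²)/((-14)*(-2 - 14))) + 1184)² = ((642 - 1/14*(25 + 196)/(-16)) + 1184)² = ((642 - 1/14*(-1/16)*221) + 1184)² = ((642 + 221/224) + 1184)² = (144029/224 + 1184)² = (409245/224)² = 167481470025/50176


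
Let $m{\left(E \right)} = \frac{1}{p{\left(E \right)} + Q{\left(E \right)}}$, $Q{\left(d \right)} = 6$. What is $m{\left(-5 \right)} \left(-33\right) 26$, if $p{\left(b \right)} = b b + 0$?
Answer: $- \frac{858}{31} \approx -27.677$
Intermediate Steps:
$p{\left(b \right)} = b^{2}$ ($p{\left(b \right)} = b^{2} + 0 = b^{2}$)
$m{\left(E \right)} = \frac{1}{6 + E^{2}}$ ($m{\left(E \right)} = \frac{1}{E^{2} + 6} = \frac{1}{6 + E^{2}}$)
$m{\left(-5 \right)} \left(-33\right) 26 = \frac{1}{6 + \left(-5\right)^{2}} \left(-33\right) 26 = \frac{1}{6 + 25} \left(-33\right) 26 = \frac{1}{31} \left(-33\right) 26 = \left(- \frac{33}{31}\right) 26 = - \frac{858}{31}$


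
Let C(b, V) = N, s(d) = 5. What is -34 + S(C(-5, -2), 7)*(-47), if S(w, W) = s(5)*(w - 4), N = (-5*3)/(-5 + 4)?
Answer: -2619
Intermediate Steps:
N = 15 (N = -15/(-1) = -15*(-1) = 15)
C(b, V) = 15
S(w, W) = -20 + 5*w (S(w, W) = 5*(w - 4) = 5*(-4 + w) = -20 + 5*w)
-34 + S(C(-5, -2), 7)*(-47) = -34 + (-20 + 5*15)*(-47) = -34 + (-20 + 75)*(-47) = -34 + 55*(-47) = -34 - 2585 = -2619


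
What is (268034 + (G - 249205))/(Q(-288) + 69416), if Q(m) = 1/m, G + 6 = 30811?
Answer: 621504/869209 ≈ 0.71502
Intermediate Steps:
G = 30805 (G = -6 + 30811 = 30805)
(268034 + (G - 249205))/(Q(-288) + 69416) = (268034 + (30805 - 249205))/(1/(-288) + 69416) = (268034 - 218400)/(-1/288 + 69416) = 49634/(19991807/288) = 49634*(288/19991807) = 621504/869209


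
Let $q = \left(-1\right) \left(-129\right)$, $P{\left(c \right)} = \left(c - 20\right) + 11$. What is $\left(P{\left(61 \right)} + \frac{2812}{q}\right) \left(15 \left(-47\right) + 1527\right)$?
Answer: $\frac{2608480}{43} \approx 60662.0$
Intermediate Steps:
$P{\left(c \right)} = -9 + c$ ($P{\left(c \right)} = \left(-20 + c\right) + 11 = -9 + c$)
$q = 129$
$\left(P{\left(61 \right)} + \frac{2812}{q}\right) \left(15 \left(-47\right) + 1527\right) = \left(\left(-9 + 61\right) + \frac{2812}{129}\right) \left(15 \left(-47\right) + 1527\right) = \left(52 + 2812 \cdot \frac{1}{129}\right) \left(-705 + 1527\right) = \left(52 + \frac{2812}{129}\right) 822 = \frac{9520}{129} \cdot 822 = \frac{2608480}{43}$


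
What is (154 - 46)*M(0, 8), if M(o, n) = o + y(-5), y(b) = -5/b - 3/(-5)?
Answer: 864/5 ≈ 172.80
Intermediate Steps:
y(b) = ⅗ - 5/b (y(b) = -5/b - 3*(-⅕) = -5/b + ⅗ = ⅗ - 5/b)
M(o, n) = 8/5 + o (M(o, n) = o + (⅗ - 5/(-5)) = o + (⅗ - 5*(-⅕)) = o + (⅗ + 1) = o + 8/5 = 8/5 + o)
(154 - 46)*M(0, 8) = (154 - 46)*(8/5 + 0) = 108*(8/5) = 864/5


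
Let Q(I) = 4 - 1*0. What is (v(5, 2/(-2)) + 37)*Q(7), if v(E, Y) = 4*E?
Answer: 228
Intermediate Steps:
Q(I) = 4 (Q(I) = 4 + 0 = 4)
(v(5, 2/(-2)) + 37)*Q(7) = (4*5 + 37)*4 = (20 + 37)*4 = 57*4 = 228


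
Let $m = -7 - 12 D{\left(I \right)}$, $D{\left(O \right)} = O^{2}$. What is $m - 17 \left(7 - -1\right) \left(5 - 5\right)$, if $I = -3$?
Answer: $-115$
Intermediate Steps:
$m = -115$ ($m = -7 - 12 \left(-3\right)^{2} = -7 - 108 = -115$)
$m - 17 \left(7 - -1\right) \left(5 - 5\right) = -115 - 17 \left(7 - -1\right) \left(5 - 5\right) = -115 - 17 \left(7 + 1\right) 0 = -115 - 17 \cdot 8 \cdot 0 = -115 - 136 \cdot 0 = -115 - 0 = -115 + 0 = -115$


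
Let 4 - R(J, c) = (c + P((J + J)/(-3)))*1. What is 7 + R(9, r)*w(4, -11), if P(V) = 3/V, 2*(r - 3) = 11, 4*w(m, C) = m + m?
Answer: -1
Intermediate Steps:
w(m, C) = m/2 (w(m, C) = (m + m)/4 = (2*m)/4 = m/2)
r = 17/2 (r = 3 + (½)*11 = 3 + 11/2 = 17/2 ≈ 8.5000)
R(J, c) = 4 - c + 9/(2*J) (R(J, c) = 4 - (c + 3/(((J + J)/(-3)))) = 4 - (c + 3/(((2*J)*(-⅓)))) = 4 - (c + 3/((-2*J/3))) = 4 - (c + 3*(-3/(2*J))) = 4 - (c - 9/(2*J)) = 4 + (-c + 9/(2*J)) = 4 - c + 9/(2*J))
7 + R(9, r)*w(4, -11) = 7 + (4 - 1*17/2 + (9/2)/9)*((½)*4) = 7 + (4 - 17/2 + (9/2)*(⅑))*2 = 7 + (4 - 17/2 + ½)*2 = 7 - 4*2 = 7 - 8 = -1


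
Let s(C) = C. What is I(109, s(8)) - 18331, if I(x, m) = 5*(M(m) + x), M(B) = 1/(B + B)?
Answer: -284571/16 ≈ -17786.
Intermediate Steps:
M(B) = 1/(2*B)
I(x, m) = 5*x + 5/(2*m) (I(x, m) = 5*(1/(2*m) + x) = 5*(x + 1/(2*m)) = 5*x + 5/(2*m))
I(109, s(8)) - 18331 = (5*109 + (5/2)/8) - 18331 = (545 + (5/2)*(⅛)) - 18331 = (545 + 5/16) - 18331 = 8725/16 - 18331 = -284571/16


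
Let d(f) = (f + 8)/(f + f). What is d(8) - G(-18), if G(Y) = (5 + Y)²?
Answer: -168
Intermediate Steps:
d(f) = (8 + f)/(2*f) (d(f) = (8 + f)/((2*f)) = (8 + f)*(1/(2*f)) = (8 + f)/(2*f))
d(8) - G(-18) = (½)*(8 + 8)/8 - (5 - 18)² = (½)*(⅛)*16 - 1*(-13)² = 1 - 1*169 = 1 - 169 = -168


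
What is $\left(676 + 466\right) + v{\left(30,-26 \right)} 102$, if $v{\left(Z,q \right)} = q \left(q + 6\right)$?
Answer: $54182$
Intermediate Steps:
$v{\left(Z,q \right)} = q \left(6 + q\right)$
$\left(676 + 466\right) + v{\left(30,-26 \right)} 102 = \left(676 + 466\right) + - 26 \left(6 - 26\right) 102 = 1142 + \left(-26\right) \left(-20\right) 102 = 1142 + 520 \cdot 102 = 1142 + 53040 = 54182$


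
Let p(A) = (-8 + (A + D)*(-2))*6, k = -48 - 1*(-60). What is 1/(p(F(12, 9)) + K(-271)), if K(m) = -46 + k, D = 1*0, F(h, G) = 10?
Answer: -1/202 ≈ -0.0049505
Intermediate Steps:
k = 12 (k = -48 + 60 = 12)
D = 0
K(m) = -34 (K(m) = -46 + 12 = -34)
p(A) = -48 - 12*A (p(A) = (-8 + (A + 0)*(-2))*6 = (-8 + A*(-2))*6 = (-8 - 2*A)*6 = -48 - 12*A)
1/(p(F(12, 9)) + K(-271)) = 1/((-48 - 12*10) - 34) = 1/((-48 - 120) - 34) = 1/(-168 - 34) = 1/(-202) = -1/202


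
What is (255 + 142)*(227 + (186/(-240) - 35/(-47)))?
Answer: 169401091/1880 ≈ 90107.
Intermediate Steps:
(255 + 142)*(227 + (186/(-240) - 35/(-47))) = 397*(227 + (186*(-1/240) - 35*(-1/47))) = 397*(227 + (-31/40 + 35/47)) = 397*(227 - 57/1880) = 397*(426703/1880) = 169401091/1880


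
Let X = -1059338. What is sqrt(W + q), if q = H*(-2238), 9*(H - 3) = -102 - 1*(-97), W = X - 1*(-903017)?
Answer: 5*I*sqrt(58245)/3 ≈ 402.23*I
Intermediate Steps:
W = -156321 (W = -1059338 - 1*(-903017) = -1059338 + 903017 = -156321)
H = 22/9 (H = 3 + (-102 - 1*(-97))/9 = 3 + (-102 + 97)/9 = 3 + (1/9)*(-5) = 3 - 5/9 = 22/9 ≈ 2.4444)
q = -16412/3 (q = (22/9)*(-2238) = -16412/3 ≈ -5470.7)
sqrt(W + q) = sqrt(-156321 - 16412/3) = sqrt(-485375/3) = 5*I*sqrt(58245)/3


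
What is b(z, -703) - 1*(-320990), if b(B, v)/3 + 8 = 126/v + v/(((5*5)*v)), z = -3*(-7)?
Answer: 5640970109/17575 ≈ 3.2097e+5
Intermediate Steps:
z = 21
b(B, v) = -597/25 + 378/v (b(B, v) = -24 + 3*(126/v + v/(((5*5)*v))) = -24 + 3*(126/v + v/((25*v))) = -24 + 3*(126/v + v*(1/(25*v))) = -24 + 3*(126/v + 1/25) = -24 + 3*(1/25 + 126/v) = -24 + (3/25 + 378/v) = -597/25 + 378/v)
b(z, -703) - 1*(-320990) = (-597/25 + 378/(-703)) - 1*(-320990) = (-597/25 + 378*(-1/703)) + 320990 = (-597/25 - 378/703) + 320990 = -429141/17575 + 320990 = 5640970109/17575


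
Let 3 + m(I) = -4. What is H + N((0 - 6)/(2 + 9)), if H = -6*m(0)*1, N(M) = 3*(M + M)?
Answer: 426/11 ≈ 38.727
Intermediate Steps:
m(I) = -7 (m(I) = -3 - 4 = -7)
N(M) = 6*M (N(M) = 3*(2*M) = 6*M)
H = 42 (H = -6*(-7)*1 = 42*1 = 42)
H + N((0 - 6)/(2 + 9)) = 42 + 6*((0 - 6)/(2 + 9)) = 42 + 6*(-6/11) = 42 - 36/11 = 426/11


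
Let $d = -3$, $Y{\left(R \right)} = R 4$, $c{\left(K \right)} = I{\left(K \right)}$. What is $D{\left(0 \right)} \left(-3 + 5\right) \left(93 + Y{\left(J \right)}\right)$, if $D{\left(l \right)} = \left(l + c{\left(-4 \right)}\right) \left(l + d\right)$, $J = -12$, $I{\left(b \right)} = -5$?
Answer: $1350$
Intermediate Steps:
$c{\left(K \right)} = -5$
$Y{\left(R \right)} = 4 R$
$D{\left(l \right)} = \left(-5 + l\right) \left(-3 + l\right)$ ($D{\left(l \right)} = \left(l - 5\right) \left(l - 3\right) = \left(-5 + l\right) \left(-3 + l\right)$)
$D{\left(0 \right)} \left(-3 + 5\right) \left(93 + Y{\left(J \right)}\right) = \left(15 + 0^{2} - 0\right) \left(-3 + 5\right) \left(93 + 4 \left(-12\right)\right) = \left(15 + 0 + 0\right) 2 \left(93 - 48\right) = 15 \cdot 2 \cdot 45 = 30 \cdot 45 = 1350$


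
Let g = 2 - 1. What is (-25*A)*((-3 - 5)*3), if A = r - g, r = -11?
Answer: -7200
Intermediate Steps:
g = 1
A = -12 (A = -11 - 1*1 = -11 - 1 = -12)
(-25*A)*((-3 - 5)*3) = (-25*(-12))*((-3 - 5)*3) = 300*(-8*3) = 300*(-24) = -7200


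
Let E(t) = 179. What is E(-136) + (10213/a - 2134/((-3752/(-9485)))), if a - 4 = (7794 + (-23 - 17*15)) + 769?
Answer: -11583734873/2221452 ≈ -5214.5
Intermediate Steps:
a = 8289 (a = 4 + ((7794 + (-23 - 17*15)) + 769) = 4 + ((7794 + (-23 - 255)) + 769) = 4 + ((7794 - 278) + 769) = 4 + (7516 + 769) = 4 + 8285 = 8289)
E(-136) + (10213/a - 2134/((-3752/(-9485)))) = 179 + (10213/8289 - 2134/((-3752/(-9485)))) = 179 + (10213*(1/8289) - 2134/((-3752*(-1/9485)))) = 179 + (10213/8289 - 2134/536/1355) = 179 + (10213/8289 - 2134*1355/536) = 179 + (10213/8289 - 1445785/268) = 179 - 11981374781/2221452 = -11583734873/2221452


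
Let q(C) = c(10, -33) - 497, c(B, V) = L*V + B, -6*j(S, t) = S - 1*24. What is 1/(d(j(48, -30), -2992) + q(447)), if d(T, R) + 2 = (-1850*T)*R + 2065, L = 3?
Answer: -1/22139323 ≈ -4.5169e-8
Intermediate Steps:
j(S, t) = 4 - S/6 (j(S, t) = -(S - 1*24)/6 = -(S - 24)/6 = -(-24 + S)/6 = 4 - S/6)
c(B, V) = B + 3*V (c(B, V) = 3*V + B = B + 3*V)
d(T, R) = 2063 - 1850*R*T (d(T, R) = -2 + ((-1850*T)*R + 2065) = -2 + (-1850*R*T + 2065) = -2 + (2065 - 1850*R*T) = 2063 - 1850*R*T)
q(C) = -586 (q(C) = (10 + 3*(-33)) - 497 = (10 - 99) - 497 = -89 - 497 = -586)
1/(d(j(48, -30), -2992) + q(447)) = 1/((2063 - 1850*(-2992)*(4 - ⅙*48)) - 586) = 1/((2063 - 1850*(-2992)*(4 - 8)) - 586) = 1/((2063 - 1850*(-2992)*(-4)) - 586) = 1/((2063 - 22140800) - 586) = 1/(-22138737 - 586) = 1/(-22139323) = -1/22139323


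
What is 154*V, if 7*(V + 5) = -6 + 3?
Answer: -836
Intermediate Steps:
V = -38/7 (V = -5 + (-6 + 3)/7 = -5 + (1/7)*(-3) = -5 - 3/7 = -38/7 ≈ -5.4286)
154*V = 154*(-38/7) = -836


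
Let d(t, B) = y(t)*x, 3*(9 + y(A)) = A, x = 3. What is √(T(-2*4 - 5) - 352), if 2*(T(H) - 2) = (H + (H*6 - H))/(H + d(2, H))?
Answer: I*√503918/38 ≈ 18.681*I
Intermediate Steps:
y(A) = -9 + A/3
d(t, B) = -27 + t (d(t, B) = (-9 + t/3)*3 = -27 + t)
T(H) = 2 + 3*H/(-25 + H) (T(H) = 2 + ((H + (H*6 - H))/(H + (-27 + 2)))/2 = 2 + ((H + (6*H - H))/(H - 25))/2 = 2 + ((H + 5*H)/(-25 + H))/2 = 2 + ((6*H)/(-25 + H))/2 = 2 + (6*H/(-25 + H))/2 = 2 + 3*H/(-25 + H))
√(T(-2*4 - 5) - 352) = √(5*(-10 + (-2*4 - 5))/(-25 + (-2*4 - 5)) - 352) = √(5*(-10 + (-8 - 5))/(-25 + (-8 - 5)) - 352) = √(5*(-10 - 13)/(-25 - 13) - 352) = √(5*(-23)/(-38) - 352) = √(5*(-1/38)*(-23) - 352) = √(115/38 - 352) = √(-13261/38) = I*√503918/38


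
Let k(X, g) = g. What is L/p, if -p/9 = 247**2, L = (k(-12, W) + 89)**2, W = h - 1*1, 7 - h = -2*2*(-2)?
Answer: -841/61009 ≈ -0.013785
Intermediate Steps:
h = -1 (h = 7 - (-2*2)*(-2) = 7 - (-4)*(-2) = 7 - 1*8 = 7 - 8 = -1)
W = -2 (W = -1 - 1*1 = -1 - 1 = -2)
L = 7569 (L = (-2 + 89)**2 = 87**2 = 7569)
p = -549081 (p = -9*247**2 = -9*61009 = -549081)
L/p = 7569/(-549081) = 7569*(-1/549081) = -841/61009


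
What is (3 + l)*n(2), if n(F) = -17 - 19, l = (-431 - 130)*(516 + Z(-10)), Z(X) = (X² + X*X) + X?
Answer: 14258268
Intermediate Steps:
Z(X) = X + 2*X² (Z(X) = (X² + X²) + X = 2*X² + X = X + 2*X²)
l = -396066 (l = (-431 - 130)*(516 - 10*(1 + 2*(-10))) = -561*(516 - 10*(1 - 20)) = -561*(516 - 10*(-19)) = -561*(516 + 190) = -561*706 = -396066)
n(F) = -36
(3 + l)*n(2) = (3 - 396066)*(-36) = -396063*(-36) = 14258268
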